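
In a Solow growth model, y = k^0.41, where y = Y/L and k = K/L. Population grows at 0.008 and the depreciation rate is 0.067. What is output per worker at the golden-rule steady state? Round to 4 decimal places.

n + δ = 0.008 + 0.067 = 0.075.
Setting f'(k) = n+δ gives 0.41·k^(0.41−1) = 0.075, hence k_gold = (0.41/0.075)^(1/0.59) ≈ 17.7982.
Output: y_gold = k_gold^0.41 = 17.7982^0.41 ≈ 3.2558.

y_gold ≈ 3.2558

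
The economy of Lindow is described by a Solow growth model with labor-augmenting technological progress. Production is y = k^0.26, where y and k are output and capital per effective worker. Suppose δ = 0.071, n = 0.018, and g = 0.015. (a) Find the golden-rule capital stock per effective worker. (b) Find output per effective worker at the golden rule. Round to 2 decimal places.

(a) k_gold ≈ 3.45; (b) y_gold ≈ 1.38

The effective depreciation rate is n + g + δ = 0.018 + 0.015 + 0.071 = 0.104.
Golden rule sets MPK = n+g+δ: 0.26·k^(0.26−1) = 0.104, so k_gold = (0.26/0.104)^(1/0.74) ≈ 3.4495.
y_gold = 3.4495^0.26 ≈ 1.3798.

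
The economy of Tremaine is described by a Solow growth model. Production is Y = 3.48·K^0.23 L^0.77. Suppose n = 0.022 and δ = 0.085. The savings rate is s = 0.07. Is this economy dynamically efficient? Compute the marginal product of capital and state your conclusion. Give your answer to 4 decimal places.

Break-even investment rate: n + δ = 0.022 + 0.085 = 0.107.
Steady-state k*: s·A·k^0.23 = 0.107·k gives k* = (0.07·3.48/0.107)^(1/0.77) ≈ 2.9108.
MPK = 0.23·3.48·2.9108^(-0.77) ≈ 0.3516.
MPK > n+δ = 0.107, so the economy is dynamically efficient (under-saving).

dynamically efficient; MPK ≈ 0.3516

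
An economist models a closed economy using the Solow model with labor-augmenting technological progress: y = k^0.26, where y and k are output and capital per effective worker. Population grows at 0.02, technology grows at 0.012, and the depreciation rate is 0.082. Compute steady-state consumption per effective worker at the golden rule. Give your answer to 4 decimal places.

c_gold ≈ 0.9886

Break-even investment rate: n + g + δ = 0.02 + 0.012 + 0.082 = 0.114.
Golden rule sets MPK = n+g+δ: 0.26·k^(0.26−1) = 0.114, so k_gold = (0.26/0.114)^(1/0.74) ≈ 3.0470.
y_gold = 3.0470^0.26 ≈ 1.3360.
c_gold = y_gold − (n+g+δ)·k_gold = 1.3360 − 0.114·3.0470 ≈ 0.9886.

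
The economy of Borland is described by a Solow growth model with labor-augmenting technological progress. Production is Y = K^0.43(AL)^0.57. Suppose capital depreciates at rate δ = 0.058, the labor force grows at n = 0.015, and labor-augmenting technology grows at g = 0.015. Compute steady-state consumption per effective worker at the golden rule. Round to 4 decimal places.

c_gold ≈ 1.8864

The effective depreciation rate is n + g + δ = 0.015 + 0.015 + 0.058 = 0.088.
At the golden rule the marginal product of capital equals n+g+δ: 0.43·k^(0.43−1) = 0.088. Solving, k_gold = (0.43/0.088)^(1/0.57) ≈ 16.1714.
y_gold = 16.1714^0.43 ≈ 3.3095.
c_gold = y_gold − (n+g+δ)·k_gold = 3.3095 − 0.088·16.1714 ≈ 1.8864.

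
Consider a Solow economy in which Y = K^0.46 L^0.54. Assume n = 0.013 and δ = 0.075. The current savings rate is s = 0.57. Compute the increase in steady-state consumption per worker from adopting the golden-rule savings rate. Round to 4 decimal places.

Δc ≈ 0.0975

The effective depreciation rate is n + δ = 0.013 + 0.075 = 0.088.
Current steady state (s = 0.57): k* = (0.57/0.088)^(1/0.54) ≈ 31.8111, y* = 31.8111^0.46 ≈ 4.9112, c* = (1−0.57)·4.9112 ≈ 2.1118.
Maximizing c = f(k) − (n+δ)·k gives f'(k) = n+δ, i.e. 0.46·k^(0.46−1) = 0.088, so k_gold = (0.46/0.088)^(1/0.54) ≈ 21.3865.
y_gold = 21.3865^0.46 ≈ 4.0913, c_gold = y_gold − 0.088·k_gold ≈ 2.2093.
Gain: Δc = 2.2093 − 2.1118 ≈ 0.0975.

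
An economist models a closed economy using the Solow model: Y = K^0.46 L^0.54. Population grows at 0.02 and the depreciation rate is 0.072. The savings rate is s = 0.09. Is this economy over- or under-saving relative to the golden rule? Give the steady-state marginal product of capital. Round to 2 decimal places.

under-saving; MPK ≈ 0.47

Capital per worker breaks even when investment replaces (n + δ)·k; here n + δ = 0.092.
Steady-state k*: s·k^0.46 = 0.092·k gives k* = (0.09/0.092)^(1/0.54) ≈ 0.9601.
MPK = 0.46·0.9601^(-0.54) ≈ 0.4702.
MPK > n+δ = 0.092, so the economy is dynamically efficient (under-saving).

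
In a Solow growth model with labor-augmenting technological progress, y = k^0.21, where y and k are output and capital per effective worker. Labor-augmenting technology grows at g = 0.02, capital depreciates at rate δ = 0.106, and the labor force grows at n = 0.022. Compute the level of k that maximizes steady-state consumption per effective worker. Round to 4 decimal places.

Capital per effective worker breaks even when investment replaces (n + g + δ)·k; here n + g + δ = 0.148.
Maximizing c = f(k) − (n+g+δ)·k gives f'(k) = n+g+δ, i.e. 0.21·k^(0.21−1) = 0.148, so k_gold = (0.21/0.148)^(1/0.79) ≈ 1.5572.

k_gold ≈ 1.5572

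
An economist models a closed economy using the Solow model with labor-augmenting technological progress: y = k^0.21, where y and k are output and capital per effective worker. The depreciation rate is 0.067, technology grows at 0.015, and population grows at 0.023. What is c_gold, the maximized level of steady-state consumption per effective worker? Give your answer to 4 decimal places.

The effective depreciation rate is n + g + δ = 0.023 + 0.015 + 0.067 = 0.105.
Golden rule sets MPK = n+g+δ: 0.21·k^(0.21−1) = 0.105, so k_gold = (0.21/0.105)^(1/0.79) ≈ 2.4046.
y_gold = 2.4046^0.21 ≈ 1.2023.
c_gold = y_gold − (n+g+δ)·k_gold = 1.2023 − 0.105·2.4046 ≈ 0.9498.

c_gold ≈ 0.9498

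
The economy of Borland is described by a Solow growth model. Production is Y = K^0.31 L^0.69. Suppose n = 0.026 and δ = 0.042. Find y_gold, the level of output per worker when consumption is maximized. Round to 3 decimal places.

y_gold ≈ 1.977

Break-even investment rate: n + δ = 0.026 + 0.042 = 0.068.
Setting f'(k) = n+δ gives 0.31·k^(0.31−1) = 0.068, hence k_gold = (0.31/0.068)^(1/0.69) ≈ 9.0128.
Output: y_gold = k_gold^0.31 = 9.0128^0.31 ≈ 1.9770.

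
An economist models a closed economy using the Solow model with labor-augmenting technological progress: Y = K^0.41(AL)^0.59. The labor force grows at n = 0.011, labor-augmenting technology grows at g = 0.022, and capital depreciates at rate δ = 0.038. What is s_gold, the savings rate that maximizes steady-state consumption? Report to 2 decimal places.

s_gold = 0.41

The effective depreciation rate is n + g + δ = 0.011 + 0.022 + 0.038 = 0.071.
At the golden rule MPK = n+g+δ, and in any Cobb-Douglas steady state s = (n+g+δ)·k/y = MPK·k/y = capital's share 0.41.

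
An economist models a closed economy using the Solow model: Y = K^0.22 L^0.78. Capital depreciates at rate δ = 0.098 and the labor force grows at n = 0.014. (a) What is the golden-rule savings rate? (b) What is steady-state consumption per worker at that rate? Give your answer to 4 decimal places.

(a) s_gold = 0.2200; (b) c_gold ≈ 0.9436

n + δ = 0.014 + 0.098 = 0.112.
For Cobb-Douglas, s_gold equals capital's share: s_gold = 0.22.
At the golden rule the marginal product of capital equals n+δ: 0.22·k^(0.22−1) = 0.112. Solving, k_gold = (0.22/0.112)^(1/0.78) ≈ 2.3763.
y_gold = 2.3763^0.22 ≈ 1.2098; c_gold = (1−0.22)·y_gold ≈ 0.9436.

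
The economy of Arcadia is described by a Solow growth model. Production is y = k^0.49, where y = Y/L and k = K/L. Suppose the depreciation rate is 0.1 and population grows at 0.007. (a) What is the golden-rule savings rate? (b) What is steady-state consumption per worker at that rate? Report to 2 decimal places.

(a) s_gold = 0.49; (b) c_gold ≈ 2.20

The effective depreciation rate is n + δ = 0.007 + 0.1 = 0.107.
For Cobb-Douglas, s_gold equals capital's share: s_gold = 0.49.
At the golden rule the marginal product of capital equals n+δ: 0.49·k^(0.49−1) = 0.107. Solving, k_gold = (0.49/0.107)^(1/0.51) ≈ 19.7565.
y_gold = 19.7565^0.49 ≈ 4.3142; c_gold = (1−0.49)·y_gold ≈ 2.2002.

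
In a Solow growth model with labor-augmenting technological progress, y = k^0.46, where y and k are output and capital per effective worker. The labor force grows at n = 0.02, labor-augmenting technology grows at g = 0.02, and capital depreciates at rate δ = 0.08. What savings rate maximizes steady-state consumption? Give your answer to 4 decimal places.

Capital per effective worker breaks even when investment replaces (n + g + δ)·k; here n + g + δ = 0.12.
At the golden rule MPK = n+g+δ, and in any Cobb-Douglas steady state s = (n+g+δ)·k/y = MPK·k/y = capital's share 0.46.

s_gold = 0.4600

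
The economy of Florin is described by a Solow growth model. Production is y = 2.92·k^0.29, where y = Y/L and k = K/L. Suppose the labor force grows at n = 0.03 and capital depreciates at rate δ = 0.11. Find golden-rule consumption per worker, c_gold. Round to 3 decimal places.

c_gold ≈ 4.324

n + δ = 0.03 + 0.11 = 0.14.
At the golden rule the marginal product of capital equals n+δ: 0.29·2.92·k^(0.29−1) = 0.14. Solving, k_gold = (0.29·2.92/0.14)^(1/0.71) ≈ 12.6159.
y_gold = 2.92·12.6159^0.29 ≈ 6.0905.
c_gold = y_gold − (n+δ)·k_gold = 6.0905 − 0.14·12.6159 ≈ 4.3242.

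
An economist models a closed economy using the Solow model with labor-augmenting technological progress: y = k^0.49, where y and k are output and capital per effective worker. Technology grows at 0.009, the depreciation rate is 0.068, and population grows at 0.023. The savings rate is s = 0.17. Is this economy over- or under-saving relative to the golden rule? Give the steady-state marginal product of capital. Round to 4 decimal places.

under-saving; MPK ≈ 0.2882

The effective depreciation rate is n + g + δ = 0.023 + 0.009 + 0.068 = 0.1.
Steady-state k*: s·k^0.49 = 0.1·k gives k* = (0.17/0.1)^(1/0.51) ≈ 2.8305.
MPK = 0.49·2.8305^(-0.51) ≈ 0.2882.
MPK > n+g+δ = 0.1, so the economy is dynamically efficient (under-saving).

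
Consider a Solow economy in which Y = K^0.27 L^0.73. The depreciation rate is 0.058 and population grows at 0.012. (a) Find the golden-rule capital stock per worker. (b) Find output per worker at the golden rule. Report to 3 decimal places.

(a) k_gold ≈ 6.355; (b) y_gold ≈ 1.648

Capital per worker breaks even when investment replaces (n + δ)·k; here n + δ = 0.07.
Golden rule sets MPK = n+δ: 0.27·k^(0.27−1) = 0.07, so k_gold = (0.27/0.07)^(1/0.73) ≈ 6.3548.
y_gold = 6.3548^0.27 ≈ 1.6475.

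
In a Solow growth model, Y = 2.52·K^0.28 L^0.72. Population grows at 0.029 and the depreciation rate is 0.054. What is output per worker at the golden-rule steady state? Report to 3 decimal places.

y_gold ≈ 5.792

The effective depreciation rate is n + δ = 0.029 + 0.054 = 0.083.
Setting f'(k) = n+δ gives 0.28·2.52·k^(0.28−1) = 0.083, hence k_gold = (0.28·2.52/0.083)^(1/0.72) ≈ 19.5409.
Output: y_gold = 2.52·k_gold^0.28 = 2.52·19.5409^0.28 ≈ 5.7925.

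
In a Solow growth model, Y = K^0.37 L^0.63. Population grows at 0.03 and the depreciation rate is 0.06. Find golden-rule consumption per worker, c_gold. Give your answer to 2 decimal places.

c_gold ≈ 1.45

n + δ = 0.03 + 0.06 = 0.09.
Golden rule sets MPK = n+δ: 0.37·k^(0.37−1) = 0.09, so k_gold = (0.37/0.09)^(1/0.63) ≈ 9.4306.
y_gold = 9.4306^0.37 ≈ 2.2939.
c_gold = y_gold − (n+δ)·k_gold = 2.2939 − 0.09·9.4306 ≈ 1.4452.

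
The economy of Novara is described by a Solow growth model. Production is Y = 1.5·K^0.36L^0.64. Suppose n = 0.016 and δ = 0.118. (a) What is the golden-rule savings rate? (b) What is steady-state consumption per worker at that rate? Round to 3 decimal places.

(a) s_gold = 0.360; (b) c_gold ≈ 2.103

The effective depreciation rate is n + δ = 0.016 + 0.118 = 0.134.
For Cobb-Douglas, s_gold equals capital's share: s_gold = 0.36.
Setting f'(k) = n+δ gives 0.36·1.5·k^(0.36−1) = 0.134, hence k_gold = (0.36·1.5/0.134)^(1/0.64) ≈ 8.8260.
y_gold = 1.5·8.8260^0.36 ≈ 3.2852; c_gold = (1−0.36)·y_gold ≈ 2.1025.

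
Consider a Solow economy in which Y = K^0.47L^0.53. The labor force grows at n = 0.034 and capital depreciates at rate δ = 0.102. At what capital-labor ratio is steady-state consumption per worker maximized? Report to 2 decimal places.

k_gold ≈ 10.38

Break-even investment rate: n + δ = 0.034 + 0.102 = 0.136.
Golden rule sets MPK = n+δ: 0.47·k^(0.47−1) = 0.136, so k_gold = (0.47/0.136)^(1/0.53) ≈ 10.3788.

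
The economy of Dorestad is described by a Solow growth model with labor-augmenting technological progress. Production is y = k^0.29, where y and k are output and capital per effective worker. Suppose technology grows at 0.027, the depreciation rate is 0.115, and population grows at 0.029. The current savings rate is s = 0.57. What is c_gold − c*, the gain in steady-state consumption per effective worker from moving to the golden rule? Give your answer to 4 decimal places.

Δc ≈ 0.1778

Capital per effective worker breaks even when investment replaces (n + g + δ)·k; here n + g + δ = 0.171.
Current steady state (s = 0.57): k* = (0.57/0.171)^(1/0.71) ≈ 5.4507, y* = 5.4507^0.29 ≈ 1.6352, c* = (1−0.57)·1.6352 ≈ 0.7031.
Setting f'(k) = n+g+δ gives 0.29·k^(0.29−1) = 0.171, hence k_gold = (0.29/0.171)^(1/0.71) ≈ 2.1043.
y_gold = 2.1043^0.29 ≈ 1.2408, c_gold = y_gold − 0.171·k_gold ≈ 0.8810.
Gain: Δc = 0.8810 − 0.7031 ≈ 0.1778.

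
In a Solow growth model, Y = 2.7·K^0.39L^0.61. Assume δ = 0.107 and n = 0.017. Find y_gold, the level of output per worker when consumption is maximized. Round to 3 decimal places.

Break-even investment rate: n + δ = 0.017 + 0.107 = 0.124.
Maximizing c = f(k) − (n+δ)·k gives f'(k) = n+δ, i.e. 0.39·2.7·k^(0.39−1) = 0.124, so k_gold = (0.39·2.7/0.124)^(1/0.61) ≈ 33.3397.
Output: y_gold = 2.7·k_gold^0.39 = 2.7·33.3397^0.39 ≈ 10.6003.

y_gold ≈ 10.600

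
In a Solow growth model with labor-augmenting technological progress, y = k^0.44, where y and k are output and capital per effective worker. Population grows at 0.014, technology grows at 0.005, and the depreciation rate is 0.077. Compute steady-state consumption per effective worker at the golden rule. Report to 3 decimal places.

c_gold ≈ 1.852

Capital per effective worker breaks even when investment replaces (n + g + δ)·k; here n + g + δ = 0.096.
At the golden rule the marginal product of capital equals n+g+δ: 0.44·k^(0.44−1) = 0.096. Solving, k_gold = (0.44/0.096)^(1/0.56) ≈ 15.1594.
y_gold = 15.1594^0.44 ≈ 3.3075.
c_gold = y_gold − (n+g+δ)·k_gold = 3.3075 − 0.096·15.1594 ≈ 1.8522.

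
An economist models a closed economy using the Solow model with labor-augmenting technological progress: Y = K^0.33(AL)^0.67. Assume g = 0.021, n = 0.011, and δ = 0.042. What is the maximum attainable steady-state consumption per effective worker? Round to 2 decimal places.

Break-even investment rate: n + g + δ = 0.011 + 0.021 + 0.042 = 0.074.
Maximizing c = f(k) − (n+g+δ)·k gives f'(k) = n+g+δ, i.e. 0.33·k^(0.33−1) = 0.074, so k_gold = (0.33/0.074)^(1/0.67) ≈ 9.3127.
y_gold = 9.3127^0.33 ≈ 2.0883.
c_gold = y_gold − (n+g+δ)·k_gold = 2.0883 − 0.074·9.3127 ≈ 1.3992.

c_gold ≈ 1.40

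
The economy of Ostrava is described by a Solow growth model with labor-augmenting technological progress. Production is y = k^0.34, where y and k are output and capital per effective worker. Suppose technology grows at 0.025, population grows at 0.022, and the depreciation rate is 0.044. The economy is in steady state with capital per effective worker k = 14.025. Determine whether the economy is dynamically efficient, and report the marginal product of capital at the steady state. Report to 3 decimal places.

dynamically inefficient; MPK ≈ 0.060

Break-even investment rate: n + g + δ = 0.022 + 0.025 + 0.044 = 0.091.
MPK = 0.34·k^(0.34−1) = 0.34·14.025^(-0.66) ≈ 0.0595.
MPK < 0.091, so the economy is dynamically inefficient (over-saving).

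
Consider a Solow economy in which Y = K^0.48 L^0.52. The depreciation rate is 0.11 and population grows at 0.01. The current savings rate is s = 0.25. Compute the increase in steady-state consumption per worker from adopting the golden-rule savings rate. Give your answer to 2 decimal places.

The effective depreciation rate is n + δ = 0.01 + 0.11 = 0.12.
Current steady state (s = 0.25): k* = (0.25/0.12)^(1/0.52) ≈ 4.1020, y* = 4.1020^0.48 ≈ 1.9690, c* = (1−0.25)·1.9690 ≈ 1.4767.
Golden rule sets MPK = n+δ: 0.48·k^(0.48−1) = 0.12, so k_gold = (0.48/0.12)^(1/0.52) ≈ 14.3816.
y_gold = 14.3816^0.48 ≈ 3.5954, c_gold = y_gold − 0.12·k_gold ≈ 1.8696.
Gain: Δc = 1.8696 − 1.4767 ≈ 0.3929.

Δc ≈ 0.39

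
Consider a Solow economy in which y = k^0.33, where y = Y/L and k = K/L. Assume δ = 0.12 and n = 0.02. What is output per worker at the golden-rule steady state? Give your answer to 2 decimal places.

y_gold ≈ 1.53

n + δ = 0.02 + 0.12 = 0.14.
Maximizing c = f(k) − (n+δ)·k gives f'(k) = n+δ, i.e. 0.33·k^(0.33−1) = 0.14, so k_gold = (0.33/0.14)^(1/0.67) ≈ 3.5958.
Output: y_gold = k_gold^0.33 = 3.5958^0.33 ≈ 1.5255.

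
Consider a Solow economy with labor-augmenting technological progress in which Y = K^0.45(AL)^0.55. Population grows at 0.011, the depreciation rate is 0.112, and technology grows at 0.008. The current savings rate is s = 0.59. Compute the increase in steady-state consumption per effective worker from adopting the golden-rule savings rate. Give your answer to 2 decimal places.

n + g + δ = 0.011 + 0.008 + 0.112 = 0.131.
Current steady state (s = 0.59): k* = (0.59/0.131)^(1/0.55) ≈ 15.4287, y* = 15.4287^0.45 ≈ 3.4257, c* = (1−0.59)·3.4257 ≈ 1.4045.
Golden rule sets MPK = n+g+δ: 0.45·k^(0.45−1) = 0.131, so k_gold = (0.45/0.131)^(1/0.55) ≈ 9.4284.
y_gold = 9.4284^0.45 ≈ 2.7447, c_gold = y_gold − 0.131·k_gold ≈ 1.5096.
Gain: Δc = 1.5096 − 1.4045 ≈ 0.1051.

Δc ≈ 0.11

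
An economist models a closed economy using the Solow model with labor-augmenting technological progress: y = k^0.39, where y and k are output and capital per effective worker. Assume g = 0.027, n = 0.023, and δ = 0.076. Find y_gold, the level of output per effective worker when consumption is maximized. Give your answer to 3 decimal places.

y_gold ≈ 2.059

n + g + δ = 0.023 + 0.027 + 0.076 = 0.126.
Golden rule sets MPK = n+g+δ: 0.39·k^(0.39−1) = 0.126, so k_gold = (0.39/0.126)^(1/0.61) ≈ 6.3741.
Output: y_gold = k_gold^0.39 = 6.3741^0.39 ≈ 2.0593.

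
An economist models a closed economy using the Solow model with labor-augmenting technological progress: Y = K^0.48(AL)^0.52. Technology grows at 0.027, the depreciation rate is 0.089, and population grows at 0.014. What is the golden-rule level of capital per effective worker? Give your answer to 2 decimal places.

n + g + δ = 0.014 + 0.027 + 0.089 = 0.13.
Setting f'(k) = n+g+δ gives 0.48·k^(0.48−1) = 0.13, hence k_gold = (0.48/0.13)^(1/0.52) ≈ 12.3298.

k_gold ≈ 12.33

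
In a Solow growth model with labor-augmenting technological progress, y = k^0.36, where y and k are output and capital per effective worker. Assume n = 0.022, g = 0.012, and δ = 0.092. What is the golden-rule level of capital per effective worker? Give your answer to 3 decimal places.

k_gold ≈ 5.157

Capital per effective worker breaks even when investment replaces (n + g + δ)·k; here n + g + δ = 0.126.
At the golden rule the marginal product of capital equals n+g+δ: 0.36·k^(0.36−1) = 0.126. Solving, k_gold = (0.36/0.126)^(1/0.64) ≈ 5.1570.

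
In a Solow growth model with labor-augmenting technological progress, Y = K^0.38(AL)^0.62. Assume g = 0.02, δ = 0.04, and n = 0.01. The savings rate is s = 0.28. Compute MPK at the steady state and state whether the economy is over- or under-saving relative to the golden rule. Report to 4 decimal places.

Capital per effective worker breaks even when investment replaces (n + g + δ)·k; here n + g + δ = 0.07.
Steady-state k*: s·k^0.38 = 0.07·k gives k* = (0.28/0.07)^(1/0.62) ≈ 9.3554.
MPK = 0.38·9.3554^(-0.62) ≈ 0.0950.
MPK > n+g+δ = 0.07, so the economy is dynamically efficient (under-saving).

under-saving; MPK ≈ 0.0950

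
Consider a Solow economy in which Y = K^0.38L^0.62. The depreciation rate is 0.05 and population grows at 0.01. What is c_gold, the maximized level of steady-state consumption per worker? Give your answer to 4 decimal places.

n + δ = 0.01 + 0.05 = 0.06.
Golden rule sets MPK = n+δ: 0.38·k^(0.38−1) = 0.06, so k_gold = (0.38/0.06)^(1/0.62) ≈ 19.6316.
y_gold = 19.6316^0.38 ≈ 3.0997.
c_gold = y_gold − (n+δ)·k_gold = 3.0997 − 0.06·19.6316 ≈ 1.9218.

c_gold ≈ 1.9218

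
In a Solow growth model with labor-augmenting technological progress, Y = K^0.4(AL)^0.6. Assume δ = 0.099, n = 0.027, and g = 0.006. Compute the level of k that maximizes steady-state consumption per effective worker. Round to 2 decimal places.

n + g + δ = 0.027 + 0.006 + 0.099 = 0.132.
Setting f'(k) = n+g+δ gives 0.4·k^(0.4−1) = 0.132, hence k_gold = (0.4/0.132)^(1/0.6) ≈ 6.3457.

k_gold ≈ 6.35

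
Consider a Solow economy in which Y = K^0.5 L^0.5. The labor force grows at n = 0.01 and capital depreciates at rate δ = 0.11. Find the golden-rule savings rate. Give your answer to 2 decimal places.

The effective depreciation rate is n + δ = 0.01 + 0.11 = 0.12.
At the golden rule MPK = n+δ, and in any Cobb-Douglas steady state s = (n+δ)·k/y = MPK·k/y = capital's share 0.5.

s_gold = 0.50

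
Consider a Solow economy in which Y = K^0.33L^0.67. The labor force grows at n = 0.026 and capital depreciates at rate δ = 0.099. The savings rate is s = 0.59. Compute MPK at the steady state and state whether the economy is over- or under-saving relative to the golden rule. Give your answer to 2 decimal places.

The effective depreciation rate is n + δ = 0.026 + 0.099 = 0.125.
Steady-state k*: s·k^0.33 = 0.125·k gives k* = (0.59/0.125)^(1/0.67) ≈ 10.1364.
MPK = 0.33·10.1364^(-0.67) ≈ 0.0699.
MPK < n+δ = 0.125, so the economy is dynamically inefficient (over-saving).

over-saving; MPK ≈ 0.07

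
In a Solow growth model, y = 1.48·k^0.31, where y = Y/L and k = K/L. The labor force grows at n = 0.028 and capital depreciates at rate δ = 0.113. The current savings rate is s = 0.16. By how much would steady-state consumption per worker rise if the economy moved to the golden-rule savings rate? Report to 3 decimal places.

The effective depreciation rate is n + δ = 0.028 + 0.113 = 0.141.
Current steady state (s = 0.16): k* = (0.16·1.48/0.141)^(1/0.69) ≈ 2.1199, y* = 1.48·2.1199^0.31 ≈ 1.8682, c* = (1−0.16)·1.8682 ≈ 1.5693.
At the golden rule the marginal product of capital equals n+δ: 0.31·1.48·k^(0.31−1) = 0.141. Solving, k_gold = (0.31·1.48/0.141)^(1/0.69) ≈ 5.5286.
y_gold = 1.48·5.5286^0.31 ≈ 2.5146, c_gold = y_gold − 0.141·k_gold ≈ 1.7351.
Gain: Δc = 1.7351 − 1.5693 ≈ 0.1658.

Δc ≈ 0.166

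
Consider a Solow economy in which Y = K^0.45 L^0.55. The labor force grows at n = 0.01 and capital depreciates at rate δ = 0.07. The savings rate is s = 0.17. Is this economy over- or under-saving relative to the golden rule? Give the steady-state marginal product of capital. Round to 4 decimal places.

under-saving; MPK ≈ 0.2118

Capital per worker breaks even when investment replaces (n + δ)·k; here n + δ = 0.08.
Steady-state k*: s·k^0.45 = 0.08·k gives k* = (0.17/0.08)^(1/0.55) ≈ 3.9373.
MPK = 0.45·3.9373^(-0.55) ≈ 0.2118.
MPK > n+δ = 0.08, so the economy is dynamically efficient (under-saving).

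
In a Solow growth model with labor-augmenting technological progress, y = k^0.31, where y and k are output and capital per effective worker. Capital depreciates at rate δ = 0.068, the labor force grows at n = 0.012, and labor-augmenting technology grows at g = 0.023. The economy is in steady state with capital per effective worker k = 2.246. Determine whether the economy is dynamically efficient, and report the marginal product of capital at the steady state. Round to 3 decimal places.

The effective depreciation rate is n + g + δ = 0.012 + 0.023 + 0.068 = 0.103.
MPK = 0.31·k^(0.31−1) = 0.31·2.246^(-0.69) ≈ 0.1774.
MPK > 0.103, so the economy is dynamically efficient (under-saving).

dynamically efficient; MPK ≈ 0.177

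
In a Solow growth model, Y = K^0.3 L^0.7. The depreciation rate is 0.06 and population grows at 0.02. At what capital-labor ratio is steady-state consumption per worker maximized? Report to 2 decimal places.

Break-even investment rate: n + δ = 0.02 + 0.06 = 0.08.
Golden rule sets MPK = n+δ: 0.3·k^(0.3−1) = 0.08, so k_gold = (0.3/0.08)^(1/0.7) ≈ 6.6076.

k_gold ≈ 6.61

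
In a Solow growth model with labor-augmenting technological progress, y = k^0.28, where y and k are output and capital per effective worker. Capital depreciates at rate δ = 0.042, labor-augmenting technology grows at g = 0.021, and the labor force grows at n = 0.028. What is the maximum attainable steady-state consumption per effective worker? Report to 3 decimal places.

Break-even investment rate: n + g + δ = 0.028 + 0.021 + 0.042 = 0.091.
At the golden rule the marginal product of capital equals n+g+δ: 0.28·k^(0.28−1) = 0.091. Solving, k_gold = (0.28/0.091)^(1/0.72) ≈ 4.7636.
y_gold = 4.7636^0.28 ≈ 1.5482.
c_gold = y_gold − (n+g+δ)·k_gold = 1.5482 − 0.091·4.7636 ≈ 1.1147.

c_gold ≈ 1.115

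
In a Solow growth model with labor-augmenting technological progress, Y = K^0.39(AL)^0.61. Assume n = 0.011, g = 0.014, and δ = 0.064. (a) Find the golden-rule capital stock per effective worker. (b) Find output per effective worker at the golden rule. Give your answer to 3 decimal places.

n + g + δ = 0.011 + 0.014 + 0.064 = 0.089.
Golden rule sets MPK = n+g+δ: 0.39·k^(0.39−1) = 0.089, so k_gold = (0.39/0.089)^(1/0.61) ≈ 11.2700.
y_gold = 11.2700^0.39 ≈ 2.5719.

(a) k_gold ≈ 11.270; (b) y_gold ≈ 2.572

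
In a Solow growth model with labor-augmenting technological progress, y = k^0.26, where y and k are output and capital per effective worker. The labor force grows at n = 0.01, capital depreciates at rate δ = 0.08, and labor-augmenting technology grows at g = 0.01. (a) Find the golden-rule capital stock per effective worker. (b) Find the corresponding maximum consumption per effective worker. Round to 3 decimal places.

(a) k_gold ≈ 3.637; (b) c_gold ≈ 1.035

Break-even investment rate: n + g + δ = 0.01 + 0.01 + 0.08 = 0.1.
Setting f'(k) = n+g+δ gives 0.26·k^(0.26−1) = 0.1, hence k_gold = (0.26/0.1)^(1/0.74) ≈ 3.6373.
y_gold = 3.6373^0.26 ≈ 1.3989; c_gold = y_gold − 0.1·k_gold ≈ 1.0352.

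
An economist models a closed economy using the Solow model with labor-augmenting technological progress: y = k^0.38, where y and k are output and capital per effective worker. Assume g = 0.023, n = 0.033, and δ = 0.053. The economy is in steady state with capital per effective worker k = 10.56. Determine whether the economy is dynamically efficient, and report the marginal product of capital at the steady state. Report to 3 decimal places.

Capital per effective worker breaks even when investment replaces (n + g + δ)·k; here n + g + δ = 0.109.
MPK = 0.38·k^(0.38−1) = 0.38·10.56^(-0.62) ≈ 0.0881.
MPK < 0.109, so the economy is dynamically inefficient (over-saving).

dynamically inefficient; MPK ≈ 0.088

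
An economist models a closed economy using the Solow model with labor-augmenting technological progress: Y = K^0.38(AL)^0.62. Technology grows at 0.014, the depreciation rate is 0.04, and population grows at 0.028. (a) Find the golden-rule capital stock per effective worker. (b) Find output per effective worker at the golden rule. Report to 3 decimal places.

(a) k_gold ≈ 11.862; (b) y_gold ≈ 2.560

The effective depreciation rate is n + g + δ = 0.028 + 0.014 + 0.04 = 0.082.
Maximizing c = f(k) − (n+g+δ)·k gives f'(k) = n+g+δ, i.e. 0.38·k^(0.38−1) = 0.082, so k_gold = (0.38/0.082)^(1/0.62) ≈ 11.8616.
y_gold = 11.8616^0.38 ≈ 2.5596.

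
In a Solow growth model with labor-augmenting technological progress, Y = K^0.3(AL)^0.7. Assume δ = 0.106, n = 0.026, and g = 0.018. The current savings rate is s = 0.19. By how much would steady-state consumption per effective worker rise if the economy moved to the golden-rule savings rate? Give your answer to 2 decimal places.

Δc ≈ 0.05

n + g + δ = 0.026 + 0.018 + 0.106 = 0.15.
Current steady state (s = 0.19): k* = (0.19/0.15)^(1/0.7) ≈ 1.4017, y* = 1.4017^0.3 ≈ 1.1066, c* = (1−0.19)·1.1066 ≈ 0.8964.
Golden rule sets MPK = n+g+δ: 0.3·k^(0.3−1) = 0.15, so k_gold = (0.3/0.15)^(1/0.7) ≈ 2.6918.
y_gold = 2.6918^0.3 ≈ 1.3459, c_gold = y_gold − 0.15·k_gold ≈ 0.9421.
Gain: Δc = 0.9421 − 0.8964 ≈ 0.0458.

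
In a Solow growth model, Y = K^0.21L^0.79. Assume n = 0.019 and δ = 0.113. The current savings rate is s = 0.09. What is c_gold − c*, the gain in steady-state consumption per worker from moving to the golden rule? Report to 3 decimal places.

Δc ≈ 0.072

Capital per worker breaks even when investment replaces (n + δ)·k; here n + δ = 0.132.
Current steady state (s = 0.09): k* = (0.09/0.132)^(1/0.79) ≈ 0.6158, y* = 0.6158^0.21 ≈ 0.9032, c* = (1−0.09)·0.9032 ≈ 0.8219.
Setting f'(k) = n+δ gives 0.21·k^(0.21−1) = 0.132, hence k_gold = (0.21/0.132)^(1/0.79) ≈ 1.7999.
y_gold = 1.7999^0.21 ≈ 1.1314, c_gold = y_gold − 0.132·k_gold ≈ 0.8938.
Gain: Δc = 0.8938 − 0.8219 ≈ 0.0719.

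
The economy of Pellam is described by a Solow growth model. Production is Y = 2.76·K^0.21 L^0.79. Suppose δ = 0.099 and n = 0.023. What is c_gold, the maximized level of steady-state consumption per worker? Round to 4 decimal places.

The effective depreciation rate is n + δ = 0.023 + 0.099 = 0.122.
Golden rule sets MPK = n+δ: 0.21·2.76·k^(0.21−1) = 0.122, so k_gold = (0.21·2.76/0.122)^(1/0.79) ≈ 7.1890.
y_gold = 2.76·7.1890^0.21 ≈ 4.1765.
c_gold = y_gold − (n+δ)·k_gold = 4.1765 − 0.122·7.1890 ≈ 3.2994.

c_gold ≈ 3.2994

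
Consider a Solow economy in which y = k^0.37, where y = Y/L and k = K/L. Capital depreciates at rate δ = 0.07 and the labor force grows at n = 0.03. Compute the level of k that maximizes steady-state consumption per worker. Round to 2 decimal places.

Capital per worker breaks even when investment replaces (n + δ)·k; here n + δ = 0.1.
Golden rule sets MPK = n+δ: 0.37·k^(0.37−1) = 0.1, so k_gold = (0.37/0.1)^(1/0.63) ≈ 7.9782.

k_gold ≈ 7.98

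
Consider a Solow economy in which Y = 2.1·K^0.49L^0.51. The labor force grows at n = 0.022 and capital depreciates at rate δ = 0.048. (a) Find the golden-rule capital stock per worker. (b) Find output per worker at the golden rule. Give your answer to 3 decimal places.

(a) k_gold ≈ 194.472; (b) y_gold ≈ 27.782

Break-even investment rate: n + δ = 0.022 + 0.048 = 0.07.
Golden rule sets MPK = n+δ: 0.49·2.1·k^(0.49−1) = 0.07, so k_gold = (0.49·2.1/0.07)^(1/0.51) ≈ 194.4722.
y_gold = 2.1·194.4722^0.49 ≈ 27.7817.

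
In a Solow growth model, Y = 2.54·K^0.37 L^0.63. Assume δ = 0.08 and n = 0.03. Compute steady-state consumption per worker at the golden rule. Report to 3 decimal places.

Capital per worker breaks even when investment replaces (n + δ)·k; here n + δ = 0.11.
At the golden rule the marginal product of capital equals n+δ: 0.37·2.54·k^(0.37−1) = 0.11. Solving, k_gold = (0.37·2.54/0.11)^(1/0.63) ≈ 30.1161.
y_gold = 2.54·30.1161^0.37 ≈ 8.9534.
c_gold = y_gold − (n+δ)·k_gold = 8.9534 − 0.11·30.1161 ≈ 5.6407.

c_gold ≈ 5.641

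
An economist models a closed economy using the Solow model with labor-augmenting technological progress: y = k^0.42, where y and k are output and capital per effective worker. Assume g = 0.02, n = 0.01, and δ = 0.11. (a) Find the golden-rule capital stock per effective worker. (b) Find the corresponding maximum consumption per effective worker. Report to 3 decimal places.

Break-even investment rate: n + g + δ = 0.01 + 0.02 + 0.11 = 0.14.
At the golden rule the marginal product of capital equals n+g+δ: 0.42·k^(0.42−1) = 0.14. Solving, k_gold = (0.42/0.14)^(1/0.58) ≈ 6.6470.
y_gold = 6.6470^0.42 ≈ 2.2157; c_gold = y_gold − 0.14·k_gold ≈ 1.2851.

(a) k_gold ≈ 6.647; (b) c_gold ≈ 1.285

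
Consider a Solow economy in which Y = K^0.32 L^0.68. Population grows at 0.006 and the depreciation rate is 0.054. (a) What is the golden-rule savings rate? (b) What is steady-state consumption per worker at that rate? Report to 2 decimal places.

Capital per worker breaks even when investment replaces (n + δ)·k; here n + δ = 0.06.
For Cobb-Douglas, s_gold equals capital's share: s_gold = 0.32.
Maximizing c = f(k) − (n+δ)·k gives f'(k) = n+δ, i.e. 0.32·k^(0.32−1) = 0.06, so k_gold = (0.32/0.06)^(1/0.68) ≈ 11.7251.
y_gold = 11.7251^0.32 ≈ 2.1985; c_gold = (1−0.32)·y_gold ≈ 1.4949.

(a) s_gold = 0.32; (b) c_gold ≈ 1.49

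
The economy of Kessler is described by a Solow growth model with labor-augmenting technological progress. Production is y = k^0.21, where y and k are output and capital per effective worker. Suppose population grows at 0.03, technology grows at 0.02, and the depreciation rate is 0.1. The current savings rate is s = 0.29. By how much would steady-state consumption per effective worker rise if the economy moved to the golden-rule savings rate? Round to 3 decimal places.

Δc ≈ 0.018

Capital per effective worker breaks even when investment replaces (n + g + δ)·k; here n + g + δ = 0.15.
Current steady state (s = 0.29): k* = (0.29/0.15)^(1/0.79) ≈ 2.3036, y* = 2.3036^0.21 ≈ 1.1915, c* = (1−0.29)·1.1915 ≈ 0.8460.
Setting f'(k) = n+g+δ gives 0.21·k^(0.21−1) = 0.15, hence k_gold = (0.21/0.15)^(1/0.79) ≈ 1.5310.
y_gold = 1.5310^0.21 ≈ 1.0936, c_gold = y_gold − 0.15·k_gold ≈ 0.8639.
Gain: Δc = 0.8639 − 0.8460 ≈ 0.0179.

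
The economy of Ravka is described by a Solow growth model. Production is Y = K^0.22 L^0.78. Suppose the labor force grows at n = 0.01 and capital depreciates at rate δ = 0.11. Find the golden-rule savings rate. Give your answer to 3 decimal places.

Capital per worker breaks even when investment replaces (n + δ)·k; here n + δ = 0.12.
At the golden rule MPK = n+δ, and in any Cobb-Douglas steady state s = (n+δ)·k/y = MPK·k/y = capital's share 0.22.

s_gold = 0.220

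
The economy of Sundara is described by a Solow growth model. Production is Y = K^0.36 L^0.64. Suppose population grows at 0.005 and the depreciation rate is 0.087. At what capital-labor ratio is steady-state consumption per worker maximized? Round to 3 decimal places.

k_gold ≈ 8.430

Break-even investment rate: n + δ = 0.005 + 0.087 = 0.092.
At the golden rule the marginal product of capital equals n+δ: 0.36·k^(0.36−1) = 0.092. Solving, k_gold = (0.36/0.092)^(1/0.64) ≈ 8.4295.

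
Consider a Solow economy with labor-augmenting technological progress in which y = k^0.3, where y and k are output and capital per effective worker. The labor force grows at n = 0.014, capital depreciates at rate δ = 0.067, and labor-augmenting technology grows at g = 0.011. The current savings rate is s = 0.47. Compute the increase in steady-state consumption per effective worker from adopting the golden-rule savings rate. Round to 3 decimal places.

Capital per effective worker breaks even when investment replaces (n + g + δ)·k; here n + g + δ = 0.092.
Current steady state (s = 0.47): k* = (0.47/0.092)^(1/0.7) ≈ 10.2771, y* = 10.2771^0.3 ≈ 2.0117, c* = (1−0.47)·2.0117 ≈ 1.0662.
Golden rule sets MPK = n+g+δ: 0.3·k^(0.3−1) = 0.092, so k_gold = (0.3/0.092)^(1/0.7) ≈ 5.4117.
y_gold = 5.4117^0.3 ≈ 1.6596, c_gold = y_gold − 0.092·k_gold ≈ 1.1617.
Gain: Δc = 1.1617 − 1.0662 ≈ 0.0955.

Δc ≈ 0.096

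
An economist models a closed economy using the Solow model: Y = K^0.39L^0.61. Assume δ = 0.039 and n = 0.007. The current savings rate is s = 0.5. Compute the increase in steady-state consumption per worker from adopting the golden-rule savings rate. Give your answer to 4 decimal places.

Break-even investment rate: n + δ = 0.007 + 0.039 = 0.046.
Current steady state (s = 0.5): k* = (0.5/0.046)^(1/0.61) ≈ 49.9699, y* = 49.9699^0.39 ≈ 4.5972, c* = (1−0.5)·4.5972 ≈ 2.2986.
Setting f'(k) = n+δ gives 0.39·k^(0.39−1) = 0.046, hence k_gold = (0.39/0.046)^(1/0.61) ≈ 33.2517.
y_gold = 33.2517^0.39 ≈ 3.9220, c_gold = y_gold − 0.046·k_gold ≈ 2.3924.
Gain: Δc = 2.3924 − 2.2986 ≈ 0.0938.

Δc ≈ 0.0938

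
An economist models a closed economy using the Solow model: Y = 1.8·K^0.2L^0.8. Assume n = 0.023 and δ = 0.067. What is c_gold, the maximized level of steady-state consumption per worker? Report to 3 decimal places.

The effective depreciation rate is n + δ = 0.023 + 0.067 = 0.09.
Setting f'(k) = n+δ gives 0.2·1.8·k^(0.2−1) = 0.09, hence k_gold = (0.2·1.8/0.09)^(1/0.8) ≈ 5.6569.
y_gold = 1.8·5.6569^0.2 ≈ 2.5456.
c_gold = y_gold − (n+δ)·k_gold = 2.5456 − 0.09·5.6569 ≈ 2.0365.

c_gold ≈ 2.036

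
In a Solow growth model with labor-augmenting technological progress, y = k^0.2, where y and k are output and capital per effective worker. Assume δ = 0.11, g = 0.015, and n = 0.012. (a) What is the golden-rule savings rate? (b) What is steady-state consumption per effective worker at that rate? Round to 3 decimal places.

The effective depreciation rate is n + g + δ = 0.012 + 0.015 + 0.11 = 0.137.
For Cobb-Douglas, s_gold equals capital's share: s_gold = 0.2.
Maximizing c = f(k) − (n+g+δ)·k gives f'(k) = n+g+δ, i.e. 0.2·k^(0.2−1) = 0.137, so k_gold = (0.2/0.137)^(1/0.8) ≈ 1.6047.
y_gold = 1.6047^0.2 ≈ 1.0992; c_gold = (1−0.2)·y_gold ≈ 0.8794.

(a) s_gold = 0.200; (b) c_gold ≈ 0.879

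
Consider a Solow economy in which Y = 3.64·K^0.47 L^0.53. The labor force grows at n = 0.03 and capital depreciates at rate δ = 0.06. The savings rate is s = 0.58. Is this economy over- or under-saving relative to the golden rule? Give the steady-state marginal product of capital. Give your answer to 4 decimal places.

Capital per worker breaks even when investment replaces (n + δ)·k; here n + δ = 0.09.
Steady-state k*: s·A·k^0.47 = 0.09·k gives k* = (0.58·3.64/0.09)^(1/0.53) ≈ 384.9878.
MPK = 0.47·3.64·384.9878^(-0.53) ≈ 0.0729.
MPK < n+δ = 0.09, so the economy is dynamically inefficient (over-saving).

over-saving; MPK ≈ 0.0729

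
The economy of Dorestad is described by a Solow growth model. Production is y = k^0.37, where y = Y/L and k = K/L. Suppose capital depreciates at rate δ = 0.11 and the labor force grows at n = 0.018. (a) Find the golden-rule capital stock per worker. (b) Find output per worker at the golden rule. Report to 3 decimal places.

(a) k_gold ≈ 5.392; (b) y_gold ≈ 1.865

n + δ = 0.018 + 0.11 = 0.128.
At the golden rule the marginal product of capital equals n+δ: 0.37·k^(0.37−1) = 0.128. Solving, k_gold = (0.37/0.128)^(1/0.63) ≈ 5.3918.
y_gold = 5.3918^0.37 ≈ 1.8653.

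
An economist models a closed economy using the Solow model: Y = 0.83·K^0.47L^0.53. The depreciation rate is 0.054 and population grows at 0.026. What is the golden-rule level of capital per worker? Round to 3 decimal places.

Break-even investment rate: n + δ = 0.026 + 0.054 = 0.08.
Setting f'(k) = n+δ gives 0.47·0.83·k^(0.47−1) = 0.08, hence k_gold = (0.47·0.83/0.08)^(1/0.53) ≈ 19.8735.

k_gold ≈ 19.874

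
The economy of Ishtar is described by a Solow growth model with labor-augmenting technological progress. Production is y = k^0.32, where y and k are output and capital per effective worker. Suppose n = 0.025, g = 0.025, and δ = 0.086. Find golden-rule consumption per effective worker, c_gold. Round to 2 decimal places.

The effective depreciation rate is n + g + δ = 0.025 + 0.025 + 0.086 = 0.136.
At the golden rule the marginal product of capital equals n+g+δ: 0.32·k^(0.32−1) = 0.136. Solving, k_gold = (0.32/0.136)^(1/0.68) ≈ 3.5195.
y_gold = 3.5195^0.32 ≈ 1.4958.
c_gold = y_gold − (n+g+δ)·k_gold = 1.4958 − 0.136·3.5195 ≈ 1.0171.

c_gold ≈ 1.02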